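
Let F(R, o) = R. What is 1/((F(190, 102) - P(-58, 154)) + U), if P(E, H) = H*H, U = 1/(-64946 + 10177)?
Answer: -54769/1288495495 ≈ -4.2506e-5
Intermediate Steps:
U = -1/54769 (U = 1/(-54769) = -1/54769 ≈ -1.8258e-5)
P(E, H) = H²
1/((F(190, 102) - P(-58, 154)) + U) = 1/((190 - 1*154²) - 1/54769) = 1/((190 - 1*23716) - 1/54769) = 1/((190 - 23716) - 1/54769) = 1/(-23526 - 1/54769) = 1/(-1288495495/54769) = -54769/1288495495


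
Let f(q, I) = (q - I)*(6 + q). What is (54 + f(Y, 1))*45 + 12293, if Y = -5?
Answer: 14453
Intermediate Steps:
f(q, I) = (6 + q)*(q - I)
(54 + f(Y, 1))*45 + 12293 = (54 + ((-5)² - 6*1 + 6*(-5) - 1*1*(-5)))*45 + 12293 = (54 + (25 - 6 - 30 + 5))*45 + 12293 = (54 - 6)*45 + 12293 = 48*45 + 12293 = 2160 + 12293 = 14453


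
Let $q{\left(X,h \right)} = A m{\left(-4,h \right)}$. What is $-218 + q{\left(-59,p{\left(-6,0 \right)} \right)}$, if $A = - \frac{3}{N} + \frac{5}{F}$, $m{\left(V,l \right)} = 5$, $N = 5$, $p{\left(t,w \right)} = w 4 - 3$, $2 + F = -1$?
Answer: $- \frac{688}{3} \approx -229.33$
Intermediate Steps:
$F = -3$ ($F = -2 - 1 = -3$)
$p{\left(t,w \right)} = -3 + 4 w$ ($p{\left(t,w \right)} = 4 w - 3 = -3 + 4 w$)
$A = - \frac{34}{15}$ ($A = - \frac{3}{5} + \frac{5}{-3} = \left(-3\right) \frac{1}{5} + 5 \left(- \frac{1}{3}\right) = - \frac{3}{5} - \frac{5}{3} = - \frac{34}{15} \approx -2.2667$)
$q{\left(X,h \right)} = - \frac{34}{3}$ ($q{\left(X,h \right)} = \left(- \frac{34}{15}\right) 5 = - \frac{34}{3}$)
$-218 + q{\left(-59,p{\left(-6,0 \right)} \right)} = -218 - \frac{34}{3} = - \frac{688}{3}$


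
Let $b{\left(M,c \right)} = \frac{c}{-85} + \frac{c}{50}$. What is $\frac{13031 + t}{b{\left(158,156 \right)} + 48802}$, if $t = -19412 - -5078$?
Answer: $- \frac{553775}{20741396} \approx -0.026699$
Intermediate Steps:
$b{\left(M,c \right)} = \frac{7 c}{850}$ ($b{\left(M,c \right)} = c \left(- \frac{1}{85}\right) + c \frac{1}{50} = - \frac{c}{85} + \frac{c}{50} = \frac{7 c}{850}$)
$t = -14334$ ($t = -19412 + 5078 = -14334$)
$\frac{13031 + t}{b{\left(158,156 \right)} + 48802} = \frac{13031 - 14334}{\frac{7}{850} \cdot 156 + 48802} = - \frac{1303}{\frac{546}{425} + 48802} = - \frac{1303}{\frac{20741396}{425}} = \left(-1303\right) \frac{425}{20741396} = - \frac{553775}{20741396}$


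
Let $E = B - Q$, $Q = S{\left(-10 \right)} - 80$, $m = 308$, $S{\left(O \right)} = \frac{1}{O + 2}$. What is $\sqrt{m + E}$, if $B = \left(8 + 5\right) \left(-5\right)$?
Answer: $\frac{\sqrt{5170}}{4} \approx 17.976$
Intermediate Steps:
$S{\left(O \right)} = \frac{1}{2 + O}$
$B = -65$ ($B = 13 \left(-5\right) = -65$)
$Q = - \frac{641}{8}$ ($Q = \frac{1}{2 - 10} - 80 = \frac{1}{-8} - 80 = - \frac{1}{8} - 80 = - \frac{641}{8} \approx -80.125$)
$E = \frac{121}{8}$ ($E = -65 - - \frac{641}{8} = -65 + \frac{641}{8} = \frac{121}{8} \approx 15.125$)
$\sqrt{m + E} = \sqrt{308 + \frac{121}{8}} = \sqrt{\frac{2585}{8}} = \frac{\sqrt{5170}}{4}$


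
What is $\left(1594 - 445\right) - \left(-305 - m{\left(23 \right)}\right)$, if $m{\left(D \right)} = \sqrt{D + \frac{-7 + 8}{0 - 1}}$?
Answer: $1454 + \sqrt{22} \approx 1458.7$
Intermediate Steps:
$m{\left(D \right)} = \sqrt{-1 + D}$ ($m{\left(D \right)} = \sqrt{D + 1 \frac{1}{-1}} = \sqrt{D + 1 \left(-1\right)} = \sqrt{D - 1} = \sqrt{-1 + D}$)
$\left(1594 - 445\right) - \left(-305 - m{\left(23 \right)}\right) = \left(1594 - 445\right) + \left(\left(\sqrt{-1 + 23} + 354\right) - 49\right) = 1149 + \left(\left(\sqrt{22} + 354\right) - 49\right) = 1149 + \left(\left(354 + \sqrt{22}\right) - 49\right) = 1149 + \left(305 + \sqrt{22}\right) = 1454 + \sqrt{22}$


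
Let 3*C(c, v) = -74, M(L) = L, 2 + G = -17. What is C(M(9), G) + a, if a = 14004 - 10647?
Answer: 9997/3 ≈ 3332.3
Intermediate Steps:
G = -19 (G = -2 - 17 = -19)
C(c, v) = -74/3 (C(c, v) = (⅓)*(-74) = -74/3)
a = 3357
C(M(9), G) + a = -74/3 + 3357 = 9997/3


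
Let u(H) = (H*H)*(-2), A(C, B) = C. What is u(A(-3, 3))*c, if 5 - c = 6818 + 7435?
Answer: 256464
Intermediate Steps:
c = -14248 (c = 5 - (6818 + 7435) = 5 - 1*14253 = 5 - 14253 = -14248)
u(H) = -2*H**2 (u(H) = H**2*(-2) = -2*H**2)
u(A(-3, 3))*c = -2*(-3)**2*(-14248) = -2*9*(-14248) = -18*(-14248) = 256464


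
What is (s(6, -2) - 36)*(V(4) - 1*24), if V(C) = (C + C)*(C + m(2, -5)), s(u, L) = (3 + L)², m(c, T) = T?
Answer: 1120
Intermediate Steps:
V(C) = 2*C*(-5 + C) (V(C) = (C + C)*(C - 5) = (2*C)*(-5 + C) = 2*C*(-5 + C))
(s(6, -2) - 36)*(V(4) - 1*24) = ((3 - 2)² - 36)*(2*4*(-5 + 4) - 1*24) = (1² - 36)*(2*4*(-1) - 24) = (1 - 36)*(-8 - 24) = -35*(-32) = 1120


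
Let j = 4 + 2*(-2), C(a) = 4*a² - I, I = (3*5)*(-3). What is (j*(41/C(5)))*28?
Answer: 0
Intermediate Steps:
I = -45 (I = 15*(-3) = -45)
C(a) = 45 + 4*a² (C(a) = 4*a² - 1*(-45) = 4*a² + 45 = 45 + 4*a²)
j = 0 (j = 4 - 4 = 0)
(j*(41/C(5)))*28 = (0*(41/(45 + 4*5²)))*28 = (0*(41/(45 + 4*25)))*28 = (0*(41/(45 + 100)))*28 = (0*(41/145))*28 = 0*28 = 0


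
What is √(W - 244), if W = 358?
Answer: √114 ≈ 10.677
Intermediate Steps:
√(W - 244) = √(358 - 244) = √114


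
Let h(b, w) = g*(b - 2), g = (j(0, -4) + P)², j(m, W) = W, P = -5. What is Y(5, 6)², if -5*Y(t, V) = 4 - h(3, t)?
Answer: 5929/25 ≈ 237.16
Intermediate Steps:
g = 81 (g = (-4 - 5)² = (-9)² = 81)
h(b, w) = -162 + 81*b (h(b, w) = 81*(b - 2) = 81*(-2 + b) = -162 + 81*b)
Y(t, V) = 77/5 (Y(t, V) = -(4 - (-162 + 81*3))/5 = -(4 - (-162 + 243))/5 = -(4 - 1*81)/5 = -(4 - 81)/5 = -⅕*(-77) = 77/5)
Y(5, 6)² = (77/5)² = 5929/25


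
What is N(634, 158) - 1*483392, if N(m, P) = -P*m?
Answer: -583564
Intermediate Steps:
N(m, P) = -P*m
N(634, 158) - 1*483392 = -1*158*634 - 1*483392 = -100172 - 483392 = -583564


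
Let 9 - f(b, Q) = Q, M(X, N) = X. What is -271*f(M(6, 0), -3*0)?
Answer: -2439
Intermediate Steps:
f(b, Q) = 9 - Q
-271*f(M(6, 0), -3*0) = -271*(9 - (-3)*0) = -271*(9 - 1*0) = -271*(9 + 0) = -271*9 = -2439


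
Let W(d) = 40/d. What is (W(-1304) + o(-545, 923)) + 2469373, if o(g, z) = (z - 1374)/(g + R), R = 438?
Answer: 43068407471/17441 ≈ 2.4694e+6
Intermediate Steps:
o(g, z) = (-1374 + z)/(438 + g) (o(g, z) = (z - 1374)/(g + 438) = (-1374 + z)/(438 + g))
(W(-1304) + o(-545, 923)) + 2469373 = (40/(-1304) + (-1374 + 923)/(438 - 545)) + 2469373 = (40*(-1/1304) - 451/(-107)) + 2469373 = (-5/163 - 1/107*(-451)) + 2469373 = (-5/163 + 451/107) + 2469373 = 72978/17441 + 2469373 = 43068407471/17441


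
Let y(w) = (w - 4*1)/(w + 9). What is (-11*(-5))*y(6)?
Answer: 22/3 ≈ 7.3333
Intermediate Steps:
y(w) = (-4 + w)/(9 + w) (y(w) = (w - 4)/(9 + w) = (-4 + w)/(9 + w))
(-11*(-5))*y(6) = (-11*(-5))*((-4 + 6)/(9 + 6)) = 55*(2/15) = 22/3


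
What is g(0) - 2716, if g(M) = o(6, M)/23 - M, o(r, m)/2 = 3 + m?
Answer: -62462/23 ≈ -2715.7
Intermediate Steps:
o(r, m) = 6 + 2*m (o(r, m) = 2*(3 + m) = 6 + 2*m)
g(M) = 6/23 - 21*M/23 (g(M) = (6 + 2*M)/23 - M = (6 + 2*M)*(1/23) - M = (6/23 + 2*M/23) - M = 6/23 - 21*M/23)
g(0) - 2716 = (6/23 - 21/23*0) - 2716 = (6/23 + 0) - 2716 = 6/23 - 2716 = -62462/23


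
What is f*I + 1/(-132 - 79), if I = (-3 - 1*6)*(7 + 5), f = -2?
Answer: 45575/211 ≈ 216.00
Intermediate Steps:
I = -108 (I = (-3 - 6)*12 = -9*12 = -108)
f*I + 1/(-132 - 79) = -2*(-108) + 1/(-132 - 79) = 216 + 1/(-211) = 216 - 1/211 = 45575/211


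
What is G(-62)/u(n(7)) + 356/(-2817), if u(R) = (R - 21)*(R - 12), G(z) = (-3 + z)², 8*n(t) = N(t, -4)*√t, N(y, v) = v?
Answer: 6852214936/402321123 - 1115400*√7/999733 ≈ 14.080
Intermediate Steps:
n(t) = -√t/2 (n(t) = (-4*√t)/8 = -√t/2)
u(R) = (-21 + R)*(-12 + R)
G(-62)/u(n(7)) + 356/(-2817) = (-3 - 62)²/(252 + (-√7/2)² - (-33)*√7/2) + 356/(-2817) = (-65)²/(252 + 7/4 + 33*√7/2) + 356*(-1/2817) = 4225/(1015/4 + 33*√7/2) - 356/2817 = -356/2817 + 4225/(1015/4 + 33*√7/2)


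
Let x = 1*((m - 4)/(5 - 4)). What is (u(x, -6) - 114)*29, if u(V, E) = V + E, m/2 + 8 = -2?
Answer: -4176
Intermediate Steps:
m = -20 (m = -16 + 2*(-2) = -16 - 4 = -20)
x = -24 (x = 1*((-20 - 4)/(5 - 4)) = 1*(-24/1) = 1*(-24*1) = 1*(-24) = -24)
u(V, E) = E + V
(u(x, -6) - 114)*29 = ((-6 - 24) - 114)*29 = (-30 - 114)*29 = -144*29 = -4176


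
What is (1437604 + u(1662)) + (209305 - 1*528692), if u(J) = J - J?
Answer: 1118217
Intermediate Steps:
u(J) = 0
(1437604 + u(1662)) + (209305 - 1*528692) = (1437604 + 0) + (209305 - 1*528692) = 1437604 + (209305 - 528692) = 1437604 - 319387 = 1118217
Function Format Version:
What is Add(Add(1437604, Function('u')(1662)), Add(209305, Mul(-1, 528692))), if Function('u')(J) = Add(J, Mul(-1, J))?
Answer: 1118217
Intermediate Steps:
Function('u')(J) = 0
Add(Add(1437604, Function('u')(1662)), Add(209305, Mul(-1, 528692))) = Add(Add(1437604, 0), Add(209305, Mul(-1, 528692))) = Add(1437604, Add(209305, -528692)) = Add(1437604, -319387) = 1118217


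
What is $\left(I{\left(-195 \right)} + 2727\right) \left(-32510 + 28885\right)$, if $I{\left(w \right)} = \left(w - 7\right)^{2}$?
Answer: $-157799875$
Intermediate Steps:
$I{\left(w \right)} = \left(-7 + w\right)^{2}$
$\left(I{\left(-195 \right)} + 2727\right) \left(-32510 + 28885\right) = \left(\left(-7 - 195\right)^{2} + 2727\right) \left(-32510 + 28885\right) = \left(\left(-202\right)^{2} + 2727\right) \left(-3625\right) = \left(40804 + 2727\right) \left(-3625\right) = 43531 \left(-3625\right) = -157799875$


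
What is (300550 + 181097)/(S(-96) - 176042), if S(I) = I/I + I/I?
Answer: -160549/58680 ≈ -2.7360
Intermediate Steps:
S(I) = 2 (S(I) = 1 + 1 = 2)
(300550 + 181097)/(S(-96) - 176042) = (300550 + 181097)/(2 - 176042) = 481647/(-176040) = 481647*(-1/176040) = -160549/58680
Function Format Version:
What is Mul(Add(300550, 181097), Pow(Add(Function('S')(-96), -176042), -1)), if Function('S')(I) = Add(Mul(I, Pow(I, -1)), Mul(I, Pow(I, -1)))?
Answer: Rational(-160549, 58680) ≈ -2.7360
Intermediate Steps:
Function('S')(I) = 2 (Function('S')(I) = Add(1, 1) = 2)
Mul(Add(300550, 181097), Pow(Add(Function('S')(-96), -176042), -1)) = Mul(Add(300550, 181097), Pow(Add(2, -176042), -1)) = Mul(481647, Pow(-176040, -1)) = Mul(481647, Rational(-1, 176040)) = Rational(-160549, 58680)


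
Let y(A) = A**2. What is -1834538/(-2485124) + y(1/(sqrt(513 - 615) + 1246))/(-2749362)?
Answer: (-1957519951362908965*I + 3142293047342988*sqrt(102))/(3416252745444*(-776207*I + 1246*sqrt(102))) ≈ 0.73821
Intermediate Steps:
-1834538/(-2485124) + y(1/(sqrt(513 - 615) + 1246))/(-2749362) = -1834538/(-2485124) + (1/(sqrt(513 - 615) + 1246))**2/(-2749362) = -1834538*(-1/2485124) + (1/(sqrt(-102) + 1246))**2*(-1/2749362) = 917269/1242562 + (1/(I*sqrt(102) + 1246))**2*(-1/2749362) = 917269/1242562 + (1/(1246 + I*sqrt(102)))**2*(-1/2749362) = 917269/1242562 - 1/2749362/(1246 + I*sqrt(102))**2 = 917269/1242562 - 1/(2749362*(1246 + I*sqrt(102))**2)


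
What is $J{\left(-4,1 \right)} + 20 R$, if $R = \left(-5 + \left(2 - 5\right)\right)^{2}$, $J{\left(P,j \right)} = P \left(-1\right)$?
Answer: $1284$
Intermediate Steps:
$J{\left(P,j \right)} = - P$
$R = 64$ ($R = \left(-5 - 3\right)^{2} = \left(-8\right)^{2} = 64$)
$J{\left(-4,1 \right)} + 20 R = \left(-1\right) \left(-4\right) + 20 \cdot 64 = 4 + 1280 = 1284$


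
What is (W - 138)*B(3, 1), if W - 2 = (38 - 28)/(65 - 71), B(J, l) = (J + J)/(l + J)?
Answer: -413/2 ≈ -206.50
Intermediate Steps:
B(J, l) = 2*J/(J + l) (B(J, l) = (2*J)/(J + l) = 2*J/(J + l))
W = 1/3 (W = 2 + (38 - 28)/(65 - 71) = 2 + 10/(-6) = 2 + 10*(-1/6) = 2 - 5/3 = 1/3 ≈ 0.33333)
(W - 138)*B(3, 1) = (1/3 - 138)*(2*3/(3 + 1)) = -826*3/(3*4) = -413/3*3/2 = -413/2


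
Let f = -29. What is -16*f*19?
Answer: 8816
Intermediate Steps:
-16*f*19 = -16*(-29)*19 = 464*19 = 8816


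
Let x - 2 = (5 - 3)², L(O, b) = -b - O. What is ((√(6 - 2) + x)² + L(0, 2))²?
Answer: 3844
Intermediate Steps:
L(O, b) = -O - b
x = 6 (x = 2 + (5 - 3)² = 2 + 2² = 2 + 4 = 6)
((√(6 - 2) + x)² + L(0, 2))² = ((√(6 - 2) + 6)² + (-1*0 - 1*2))² = ((√4 + 6)² + (0 - 2))² = ((2 + 6)² - 2)² = (8² - 2)² = (64 - 2)² = 62² = 3844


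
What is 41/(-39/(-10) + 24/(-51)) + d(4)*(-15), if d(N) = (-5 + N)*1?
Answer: 15715/583 ≈ 26.955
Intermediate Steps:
d(N) = -5 + N
41/(-39/(-10) + 24/(-51)) + d(4)*(-15) = 41/(-39/(-10) + 24/(-51)) + (-5 + 4)*(-15) = 41/(-39*(-⅒) + 24*(-1/51)) - 1*(-15) = 41/(39/10 - 8/17) + 15 = 41/(583/170) + 15 = 41*(170/583) + 15 = 6970/583 + 15 = 15715/583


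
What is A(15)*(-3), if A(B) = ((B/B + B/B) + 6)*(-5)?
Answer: 120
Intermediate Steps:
A(B) = -40 (A(B) = ((1 + 1) + 6)*(-5) = (2 + 6)*(-5) = 8*(-5) = -40)
A(15)*(-3) = -40*(-3) = 120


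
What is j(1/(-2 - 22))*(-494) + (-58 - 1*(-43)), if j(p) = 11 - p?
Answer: -65635/12 ≈ -5469.6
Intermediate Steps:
j(1/(-2 - 22))*(-494) + (-58 - 1*(-43)) = (11 - 1/(-2 - 22))*(-494) + (-58 - 1*(-43)) = (11 - 1/(-24))*(-494) + (-58 + 43) = (11 - 1*(-1/24))*(-494) - 15 = (11 + 1/24)*(-494) - 15 = (265/24)*(-494) - 15 = -65455/12 - 15 = -65635/12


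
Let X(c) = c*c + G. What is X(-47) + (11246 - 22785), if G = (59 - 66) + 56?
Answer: -9281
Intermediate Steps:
G = 49 (G = -7 + 56 = 49)
X(c) = 49 + c**2 (X(c) = c*c + 49 = c**2 + 49 = 49 + c**2)
X(-47) + (11246 - 22785) = (49 + (-47)**2) + (11246 - 22785) = (49 + 2209) - 11539 = 2258 - 11539 = -9281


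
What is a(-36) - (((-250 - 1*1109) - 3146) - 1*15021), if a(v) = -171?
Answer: 19355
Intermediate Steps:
a(-36) - (((-250 - 1*1109) - 3146) - 1*15021) = -171 - (((-250 - 1*1109) - 3146) - 1*15021) = -171 - (((-250 - 1109) - 3146) - 15021) = -171 - ((-1359 - 3146) - 15021) = -171 - (-4505 - 15021) = -171 - 1*(-19526) = -171 + 19526 = 19355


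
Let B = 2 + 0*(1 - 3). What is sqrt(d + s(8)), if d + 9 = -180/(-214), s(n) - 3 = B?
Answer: 13*I*sqrt(214)/107 ≈ 1.7773*I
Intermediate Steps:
B = 2 (B = 2 + 0*(-2) = 2 + 0 = 2)
s(n) = 5 (s(n) = 3 + 2 = 5)
d = -873/107 (d = -9 - 180/(-214) = -9 - 180*(-1/214) = -9 + 90/107 = -873/107 ≈ -8.1589)
sqrt(d + s(8)) = sqrt(-873/107 + 5) = sqrt(-338/107) = 13*I*sqrt(214)/107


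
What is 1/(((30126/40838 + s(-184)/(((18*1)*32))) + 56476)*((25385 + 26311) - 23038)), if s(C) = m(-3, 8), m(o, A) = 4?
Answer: 210024/339926059309069 ≈ 6.1785e-10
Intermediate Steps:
s(C) = 4
1/(((30126/40838 + s(-184)/(((18*1)*32))) + 56476)*((25385 + 26311) - 23038)) = 1/(((30126/40838 + 4/(((18*1)*32))) + 56476)*((25385 + 26311) - 23038)) = 1/(((30126*(1/40838) + 4/((18*32))) + 56476)*(51696 - 23038)) = 1/(((15063/20419 + 4/576) + 56476)*28658) = (1/28658)/((15063/20419 + 4*(1/576)) + 56476) = (1/28658)/((15063/20419 + 1/144) + 56476) = (1/28658)/(2189491/2940336 + 56476) = (1/28658)/(166060605427/2940336) = (2940336/166060605427)*(1/28658) = 210024/339926059309069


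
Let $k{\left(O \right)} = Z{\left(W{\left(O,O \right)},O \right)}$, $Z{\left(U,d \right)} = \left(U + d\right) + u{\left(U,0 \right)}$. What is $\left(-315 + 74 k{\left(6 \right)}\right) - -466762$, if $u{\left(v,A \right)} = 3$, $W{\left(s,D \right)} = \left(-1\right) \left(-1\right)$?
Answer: $467187$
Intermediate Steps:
$W{\left(s,D \right)} = 1$
$Z{\left(U,d \right)} = 3 + U + d$ ($Z{\left(U,d \right)} = \left(U + d\right) + 3 = 3 + U + d$)
$k{\left(O \right)} = 4 + O$ ($k{\left(O \right)} = 3 + 1 + O = 4 + O$)
$\left(-315 + 74 k{\left(6 \right)}\right) - -466762 = \left(-315 + 74 \left(4 + 6\right)\right) - -466762 = \left(-315 + 74 \cdot 10\right) + 466762 = \left(-315 + 740\right) + 466762 = 425 + 466762 = 467187$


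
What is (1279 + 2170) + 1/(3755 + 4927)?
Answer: 29944219/8682 ≈ 3449.0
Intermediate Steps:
(1279 + 2170) + 1/(3755 + 4927) = 3449 + 1/8682 = 29944219/8682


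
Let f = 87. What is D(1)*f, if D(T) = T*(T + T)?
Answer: 174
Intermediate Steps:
D(T) = 2*T**2 (D(T) = T*(2*T) = 2*T**2)
D(1)*f = (2*1**2)*87 = (2*1)*87 = 2*87 = 174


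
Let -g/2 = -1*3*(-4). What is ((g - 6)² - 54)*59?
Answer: 49914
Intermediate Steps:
g = -24 (g = -2*(-1*3)*(-4) = -(-6)*(-4) = -2*12 = -24)
((g - 6)² - 54)*59 = ((-24 - 6)² - 54)*59 = ((-30)² - 54)*59 = (900 - 54)*59 = 846*59 = 49914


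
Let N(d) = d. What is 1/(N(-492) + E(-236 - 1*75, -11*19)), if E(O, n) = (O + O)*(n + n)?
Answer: 1/259504 ≈ 3.8535e-6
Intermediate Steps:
E(O, n) = 4*O*n (E(O, n) = (2*O)*(2*n) = 4*O*n)
1/(N(-492) + E(-236 - 1*75, -11*19)) = 1/(-492 + 4*(-236 - 1*75)*(-11*19)) = 1/(-492 + 4*(-236 - 75)*(-209)) = 1/(-492 + 4*(-311)*(-209)) = 1/(-492 + 259996) = 1/259504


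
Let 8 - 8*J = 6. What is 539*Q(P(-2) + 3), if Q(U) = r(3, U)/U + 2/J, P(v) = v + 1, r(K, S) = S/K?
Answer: 13475/3 ≈ 4491.7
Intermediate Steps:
J = ¼ (J = 1 - ⅛*6 = 1 - ¾ = ¼ ≈ 0.25000)
P(v) = 1 + v
Q(U) = 25/3 (Q(U) = (U/3)/U + 2/(¼) = (U*(⅓))/U + 2*4 = (U/3)/U + 8 = ⅓ + 8 = 25/3)
539*Q(P(-2) + 3) = 539*(25/3) = 13475/3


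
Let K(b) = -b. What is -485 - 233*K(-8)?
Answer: -2349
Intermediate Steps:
-485 - 233*K(-8) = -485 - (-233)*(-8) = -485 - 233*8 = -485 - 1864 = -2349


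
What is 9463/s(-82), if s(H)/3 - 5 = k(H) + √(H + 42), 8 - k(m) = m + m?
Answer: 558317/31369 - 18926*I*√10/94107 ≈ 17.798 - 0.63597*I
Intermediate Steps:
k(m) = 8 - 2*m (k(m) = 8 - (m + m) = 8 - 2*m)
s(H) = 39 - 6*H + 3*√(42 + H) (s(H) = 15 + 3*((8 - 2*H) + √(H + 42)) = 15 + 3*((8 - 2*H) + √(42 + H)) = 15 + 3*(8 + √(42 + H) - 2*H) = 15 + (24 - 6*H + 3*√(42 + H)) = 39 - 6*H + 3*√(42 + H))
9463/s(-82) = 9463/(39 - 6*(-82) + 3*√(42 - 82)) = 9463/(39 + 492 + 3*√(-40)) = 9463/(39 + 492 + 3*(2*I*√10)) = 9463/(39 + 492 + 6*I*√10) = 9463/(531 + 6*I*√10)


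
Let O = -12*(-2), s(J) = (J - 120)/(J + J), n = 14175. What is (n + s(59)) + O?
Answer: 1675421/118 ≈ 14198.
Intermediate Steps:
s(J) = (-120 + J)/(2*J) (s(J) = (-120 + J)/((2*J)) = (-120 + J)*(1/(2*J)) = (-120 + J)/(2*J))
O = 24
(n + s(59)) + O = (14175 + (½)*(-120 + 59)/59) + 24 = (14175 + (½)*(1/59)*(-61)) + 24 = (14175 - 61/118) + 24 = 1672589/118 + 24 = 1675421/118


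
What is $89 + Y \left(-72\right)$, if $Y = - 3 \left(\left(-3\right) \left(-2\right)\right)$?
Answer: $1385$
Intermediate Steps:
$Y = -18$ ($Y = \left(-3\right) 6 = -18$)
$89 + Y \left(-72\right) = 89 - -1296 = 89 + 1296 = 1385$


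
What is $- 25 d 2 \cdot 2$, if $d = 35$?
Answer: $-3500$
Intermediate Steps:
$- 25 d 2 \cdot 2 = \left(-25\right) 35 \cdot 2 \cdot 2 = \left(-875\right) 4 = -3500$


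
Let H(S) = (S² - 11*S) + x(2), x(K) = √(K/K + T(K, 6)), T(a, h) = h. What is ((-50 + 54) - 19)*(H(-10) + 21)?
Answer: -3465 - 15*√7 ≈ -3504.7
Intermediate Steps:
x(K) = √7 (x(K) = √(K/K + 6) = √(1 + 6) = √7)
H(S) = √7 + S² - 11*S (H(S) = (S² - 11*S) + √7 = √7 + S² - 11*S)
((-50 + 54) - 19)*(H(-10) + 21) = ((-50 + 54) - 19)*((√7 + (-10)² - 11*(-10)) + 21) = (4 - 19)*((√7 + 100 + 110) + 21) = -15*((210 + √7) + 21) = -15*(231 + √7) = -3465 - 15*√7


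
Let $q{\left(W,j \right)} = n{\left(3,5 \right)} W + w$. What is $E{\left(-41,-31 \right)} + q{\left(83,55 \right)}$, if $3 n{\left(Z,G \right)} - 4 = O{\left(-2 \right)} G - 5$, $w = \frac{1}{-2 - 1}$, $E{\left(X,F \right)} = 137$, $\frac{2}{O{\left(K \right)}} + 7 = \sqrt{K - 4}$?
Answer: $\frac{2435}{33} - \frac{166 i \sqrt{6}}{33} \approx 73.788 - 12.322 i$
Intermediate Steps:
$O{\left(K \right)} = \frac{2}{-7 + \sqrt{-4 + K}}$ ($O{\left(K \right)} = \frac{2}{-7 + \sqrt{K - 4}} = \frac{2}{-7 + \sqrt{-4 + K}}$)
$w = - \frac{1}{3}$ ($w = \frac{1}{-3} = - \frac{1}{3} \approx -0.33333$)
$n{\left(Z,G \right)} = - \frac{1}{3} + \frac{2 G}{3 \left(-7 + i \sqrt{6}\right)}$ ($n{\left(Z,G \right)} = \frac{4}{3} + \frac{\frac{2}{-7 + \sqrt{-4 - 2}} G - 5}{3} = \frac{4}{3} + \frac{\frac{2}{-7 + \sqrt{-6}} G - 5}{3} = \frac{4}{3} + \frac{\frac{2}{-7 + i \sqrt{6}} G - 5}{3} = \frac{4}{3} + \frac{\frac{2 G}{-7 + i \sqrt{6}} - 5}{3} = \frac{4}{3} + \frac{-5 + \frac{2 G}{-7 + i \sqrt{6}}}{3} = \frac{4}{3} + \left(- \frac{5}{3} + \frac{2 G}{3 \left(-7 + i \sqrt{6}\right)}\right) = - \frac{1}{3} + \frac{2 G}{3 \left(-7 + i \sqrt{6}\right)}$)
$q{\left(W,j \right)} = - \frac{1}{3} + W \left(- \frac{25}{33} - \frac{2 i \sqrt{6}}{33}\right)$ ($q{\left(W,j \right)} = \left(- \frac{1}{3} - \frac{14}{33} - \frac{2}{165} i 5 \sqrt{6}\right) W - \frac{1}{3} = \left(- \frac{1}{3} - \frac{14}{33} - \frac{2 i \sqrt{6}}{33}\right) W - \frac{1}{3} = \left(- \frac{25}{33} - \frac{2 i \sqrt{6}}{33}\right) W - \frac{1}{3} = W \left(- \frac{25}{33} - \frac{2 i \sqrt{6}}{33}\right) - \frac{1}{3} = - \frac{1}{3} + W \left(- \frac{25}{33} - \frac{2 i \sqrt{6}}{33}\right)$)
$E{\left(-41,-31 \right)} + q{\left(83,55 \right)} = 137 - \left(\frac{2086}{33} + \frac{2}{33} i 83 \sqrt{6}\right) = 137 - \left(\frac{2086}{33} + \frac{166 i \sqrt{6}}{33}\right) = \frac{2435}{33} - \frac{166 i \sqrt{6}}{33}$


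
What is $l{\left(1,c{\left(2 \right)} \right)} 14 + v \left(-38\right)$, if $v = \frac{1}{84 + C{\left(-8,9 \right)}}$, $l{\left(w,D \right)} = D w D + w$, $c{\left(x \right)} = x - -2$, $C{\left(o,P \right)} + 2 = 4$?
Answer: $\frac{10215}{43} \approx 237.56$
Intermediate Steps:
$C{\left(o,P \right)} = 2$ ($C{\left(o,P \right)} = -2 + 4 = 2$)
$c{\left(x \right)} = 2 + x$ ($c{\left(x \right)} = x + 2 = 2 + x$)
$l{\left(w,D \right)} = w + w D^{2}$ ($l{\left(w,D \right)} = w D^{2} + w = w + w D^{2}$)
$v = \frac{1}{86}$ ($v = \frac{1}{84 + 2} = \frac{1}{86} \approx 0.011628$)
$l{\left(1,c{\left(2 \right)} \right)} 14 + v \left(-38\right) = 1 \left(1 + \left(2 + 2\right)^{2}\right) 14 + \frac{1}{86} \left(-38\right) = 1 \left(1 + 4^{2}\right) 14 - \frac{19}{43} = 1 \left(1 + 16\right) 14 - \frac{19}{43} = 1 \cdot 17 \cdot 14 - \frac{19}{43} = 17 \cdot 14 - \frac{19}{43} = 238 - \frac{19}{43} = \frac{10215}{43}$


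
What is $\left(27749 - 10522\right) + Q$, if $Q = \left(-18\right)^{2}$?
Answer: $17551$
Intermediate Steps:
$Q = 324$
$\left(27749 - 10522\right) + Q = \left(27749 - 10522\right) + 324 = 17227 + 324 = 17551$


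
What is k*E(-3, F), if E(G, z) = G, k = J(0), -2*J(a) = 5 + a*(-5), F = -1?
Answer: 15/2 ≈ 7.5000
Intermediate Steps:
J(a) = -5/2 + 5*a/2 (J(a) = -(5 + a*(-5))/2 = -(5 - 5*a)/2 = -5/2 + 5*a/2)
k = -5/2 (k = -5/2 + (5/2)*0 = -5/2 + 0 = -5/2 ≈ -2.5000)
k*E(-3, F) = -5/2*(-3) = 15/2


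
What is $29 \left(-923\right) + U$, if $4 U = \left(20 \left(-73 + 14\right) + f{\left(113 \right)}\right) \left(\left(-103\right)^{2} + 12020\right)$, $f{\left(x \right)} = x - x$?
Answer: $-6702322$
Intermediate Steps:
$f{\left(x \right)} = 0$
$U = -6675555$ ($U = \frac{\left(20 \left(-73 + 14\right) + 0\right) \left(\left(-103\right)^{2} + 12020\right)}{4} = \frac{\left(20 \left(-59\right) + 0\right) \left(10609 + 12020\right)}{4} = \frac{\left(-1180 + 0\right) 22629}{4} = \frac{\left(-1180\right) 22629}{4} = \frac{1}{4} \left(-26702220\right) = -6675555$)
$29 \left(-923\right) + U = 29 \left(-923\right) - 6675555 = -26767 - 6675555 = -6702322$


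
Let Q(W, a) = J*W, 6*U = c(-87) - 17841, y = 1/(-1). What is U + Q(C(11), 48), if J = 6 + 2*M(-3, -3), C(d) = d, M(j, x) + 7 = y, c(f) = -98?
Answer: -18599/6 ≈ -3099.8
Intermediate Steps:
y = -1
M(j, x) = -8 (M(j, x) = -7 - 1 = -8)
U = -17939/6 (U = (-98 - 17841)/6 = (⅙)*(-17939) = -17939/6 ≈ -2989.8)
J = -10 (J = 6 + 2*(-8) = 6 - 16 = -10)
Q(W, a) = -10*W
U + Q(C(11), 48) = -17939/6 - 10*11 = -17939/6 - 110 = -18599/6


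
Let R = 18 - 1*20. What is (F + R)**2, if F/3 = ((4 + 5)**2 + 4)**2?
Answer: 469718929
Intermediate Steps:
R = -2 (R = 18 - 20 = -2)
F = 21675 (F = 3*((4 + 5)**2 + 4)**2 = 3*(9**2 + 4)**2 = 3*(81 + 4)**2 = 3*85**2 = 3*7225 = 21675)
(F + R)**2 = (21675 - 2)**2 = 21673**2 = 469718929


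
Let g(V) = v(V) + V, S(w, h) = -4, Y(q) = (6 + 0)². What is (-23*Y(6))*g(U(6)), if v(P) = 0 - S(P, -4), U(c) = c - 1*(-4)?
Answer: -11592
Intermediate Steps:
Y(q) = 36 (Y(q) = 6² = 36)
U(c) = 4 + c (U(c) = c + 4 = 4 + c)
v(P) = 4 (v(P) = 0 - 1*(-4) = 0 + 4 = 4)
g(V) = 4 + V
(-23*Y(6))*g(U(6)) = (-23*36)*(4 + (4 + 6)) = -828*(4 + 10) = -828*14 = -11592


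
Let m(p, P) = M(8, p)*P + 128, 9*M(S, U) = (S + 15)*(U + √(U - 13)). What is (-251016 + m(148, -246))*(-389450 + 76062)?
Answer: 323351231296/3 + 591049768*√15 ≈ 1.1007e+11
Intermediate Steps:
M(S, U) = (15 + S)*(U + √(-13 + U))/9 (M(S, U) = ((S + 15)*(U + √(U - 13)))/9 = ((15 + S)*(U + √(-13 + U)))/9 = (15 + S)*(U + √(-13 + U))/9)
m(p, P) = 128 + P*(23*p/9 + 23*√(-13 + p)/9) (m(p, P) = (5*p/3 + 5*√(-13 + p)/3 + (⅑)*8*p + (⅑)*8*√(-13 + p))*P + 128 = (5*p/3 + 5*√(-13 + p)/3 + 8*p/9 + 8*√(-13 + p)/9)*P + 128 = (23*p/9 + 23*√(-13 + p)/9)*P + 128 = P*(23*p/9 + 23*√(-13 + p)/9) + 128 = 128 + P*(23*p/9 + 23*√(-13 + p)/9))
(-251016 + m(148, -246))*(-389450 + 76062) = (-251016 + (128 + (23/9)*(-246)*(148 + √(-13 + 148))))*(-389450 + 76062) = (-251016 + (128 + (23/9)*(-246)*(148 + √135)))*(-313388) = (-251016 + (128 + (23/9)*(-246)*(148 + 3*√15)))*(-313388) = (-251016 + (128 + (-279128/3 - 1886*√15)))*(-313388) = (-251016 + (-278744/3 - 1886*√15))*(-313388) = (-1031792/3 - 1886*√15)*(-313388) = 323351231296/3 + 591049768*√15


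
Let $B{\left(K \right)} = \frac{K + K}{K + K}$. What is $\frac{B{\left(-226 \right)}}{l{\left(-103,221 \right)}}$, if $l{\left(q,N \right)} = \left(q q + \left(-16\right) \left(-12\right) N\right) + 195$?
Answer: $\frac{1}{53236} \approx 1.8784 \cdot 10^{-5}$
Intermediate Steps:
$l{\left(q,N \right)} = 195 + q^{2} + 192 N$ ($l{\left(q,N \right)} = \left(q^{2} + 192 N\right) + 195 = 195 + q^{2} + 192 N$)
$B{\left(K \right)} = 1$ ($B{\left(K \right)} = \frac{2 K}{2 K} = 2 K \frac{1}{2 K} = 1$)
$\frac{B{\left(-226 \right)}}{l{\left(-103,221 \right)}} = 1 \frac{1}{195 + \left(-103\right)^{2} + 192 \cdot 221} = 1 \frac{1}{195 + 10609 + 42432} = 1 \cdot \frac{1}{53236} = \frac{1}{53236}$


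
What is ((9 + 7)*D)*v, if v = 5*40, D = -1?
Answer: -3200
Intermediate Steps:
v = 200
((9 + 7)*D)*v = ((9 + 7)*(-1))*200 = (16*(-1))*200 = -16*200 = -3200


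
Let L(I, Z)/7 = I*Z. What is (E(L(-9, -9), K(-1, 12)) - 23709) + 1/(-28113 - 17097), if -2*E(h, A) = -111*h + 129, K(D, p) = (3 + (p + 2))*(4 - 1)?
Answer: 347890949/45210 ≈ 7695.0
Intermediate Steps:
K(D, p) = 15 + 3*p (K(D, p) = (3 + (2 + p))*3 = (5 + p)*3 = 15 + 3*p)
L(I, Z) = 7*I*Z (L(I, Z) = 7*(I*Z) = 7*I*Z)
E(h, A) = -129/2 + 111*h/2 (E(h, A) = -(-111*h + 129)/2 = -(129 - 111*h)/2 = -129/2 + 111*h/2)
(E(L(-9, -9), K(-1, 12)) - 23709) + 1/(-28113 - 17097) = ((-129/2 + 111*(7*(-9)*(-9))/2) - 23709) + 1/(-28113 - 17097) = ((-129/2 + (111/2)*567) - 23709) + 1/(-45210) = ((-129/2 + 62937/2) - 23709) - 1/45210 = (31404 - 23709) - 1/45210 = 7695 - 1/45210 = 347890949/45210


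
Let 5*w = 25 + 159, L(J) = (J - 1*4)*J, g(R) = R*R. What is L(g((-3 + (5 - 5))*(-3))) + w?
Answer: 31369/5 ≈ 6273.8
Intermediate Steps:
g(R) = R²
L(J) = J*(-4 + J) (L(J) = (J - 4)*J = (-4 + J)*J = J*(-4 + J))
w = 184/5 (w = (25 + 159)/5 = (⅕)*184 = 184/5 ≈ 36.800)
L(g((-3 + (5 - 5))*(-3))) + w = ((-3 + (5 - 5))*(-3))²*(-4 + ((-3 + (5 - 5))*(-3))²) + 184/5 = ((-3 + 0)*(-3))²*(-4 + ((-3 + 0)*(-3))²) + 184/5 = (-3*(-3))²*(-4 + (-3*(-3))²) + 184/5 = 9²*(-4 + 9²) + 184/5 = 81*(-4 + 81) + 184/5 = 81*77 + 184/5 = 6237 + 184/5 = 31369/5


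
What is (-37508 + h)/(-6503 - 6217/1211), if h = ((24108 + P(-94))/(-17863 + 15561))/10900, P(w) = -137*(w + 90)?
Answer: 71232780419801/12359828620625 ≈ 5.7633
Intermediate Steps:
P(w) = -12330 - 137*w (P(w) = -137*(90 + w) = -12330 - 137*w)
h = -3082/3136475 (h = ((24108 + (-12330 - 137*(-94)))/(-17863 + 15561))/10900 = ((24108 + (-12330 + 12878))/(-2302))*(1/10900) = ((24108 + 548)*(-1/2302))*(1/10900) = (24656*(-1/2302))*(1/10900) = -12328/1151*1/10900 = -3082/3136475 ≈ -0.00098263)
(-37508 + h)/(-6503 - 6217/1211) = (-37508 - 3082/3136475)/(-6503 - 6217/1211) = -117642907382/(3136475*(-6503 - 6217*1/1211)) = -117642907382/(3136475*(-6503 - 6217/1211)) = -117642907382/(3136475*(-7881350/1211)) = -117642907382/3136475*(-1211/7881350) = 71232780419801/12359828620625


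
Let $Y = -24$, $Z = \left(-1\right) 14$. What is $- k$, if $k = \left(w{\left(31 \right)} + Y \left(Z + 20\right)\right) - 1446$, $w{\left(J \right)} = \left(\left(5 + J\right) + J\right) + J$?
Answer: $1492$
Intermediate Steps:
$Z = -14$
$w{\left(J \right)} = 5 + 3 J$ ($w{\left(J \right)} = \left(5 + 2 J\right) + J = 5 + 3 J$)
$k = -1492$ ($k = \left(\left(5 + 3 \cdot 31\right) - 24 \left(-14 + 20\right)\right) - 1446 = \left(\left(5 + 93\right) - 144\right) - 1446 = \left(98 - 144\right) - 1446 = -46 - 1446 = -1492$)
$- k = \left(-1\right) \left(-1492\right) = 1492$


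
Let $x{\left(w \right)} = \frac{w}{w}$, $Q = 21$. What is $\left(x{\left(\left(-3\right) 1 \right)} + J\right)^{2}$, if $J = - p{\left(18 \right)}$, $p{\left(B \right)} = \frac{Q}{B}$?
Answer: $\frac{1}{36} \approx 0.027778$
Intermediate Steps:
$p{\left(B \right)} = \frac{21}{B}$
$x{\left(w \right)} = 1$
$J = - \frac{7}{6}$ ($J = - \frac{21}{18} = \left(-1\right) \frac{7}{6} = - \frac{7}{6} \approx -1.1667$)
$\left(x{\left(\left(-3\right) 1 \right)} + J\right)^{2} = \left(1 - \frac{7}{6}\right)^{2} = \left(- \frac{1}{6}\right)^{2} = \frac{1}{36}$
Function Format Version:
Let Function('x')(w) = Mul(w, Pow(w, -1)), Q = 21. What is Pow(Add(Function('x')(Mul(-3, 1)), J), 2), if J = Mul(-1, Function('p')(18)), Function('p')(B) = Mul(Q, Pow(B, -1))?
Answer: Rational(1, 36) ≈ 0.027778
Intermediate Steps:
Function('p')(B) = Mul(21, Pow(B, -1))
Function('x')(w) = 1
J = Rational(-7, 6) (J = Mul(-1, Mul(21, Pow(18, -1))) = Mul(-1, Mul(21, Rational(1, 18))) = Mul(-1, Rational(7, 6)) = Rational(-7, 6) ≈ -1.1667)
Pow(Add(Function('x')(Mul(-3, 1)), J), 2) = Pow(Add(1, Rational(-7, 6)), 2) = Pow(Rational(-1, 6), 2) = Rational(1, 36)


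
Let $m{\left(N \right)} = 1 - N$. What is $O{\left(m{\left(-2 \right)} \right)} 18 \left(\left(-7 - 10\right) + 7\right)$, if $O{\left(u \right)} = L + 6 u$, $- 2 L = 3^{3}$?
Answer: $-810$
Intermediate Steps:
$L = - \frac{27}{2}$ ($L = - \frac{3^{3}}{2} = \left(- \frac{1}{2}\right) 27 = - \frac{27}{2} \approx -13.5$)
$O{\left(u \right)} = - \frac{27}{2} + 6 u$
$O{\left(m{\left(-2 \right)} \right)} 18 \left(\left(-7 - 10\right) + 7\right) = \left(- \frac{27}{2} + 6 \left(1 - -2\right)\right) 18 \left(\left(-7 - 10\right) + 7\right) = \left(- \frac{27}{2} + 6 \left(1 + 2\right)\right) 18 \left(-17 + 7\right) = \left(- \frac{27}{2} + 6 \cdot 3\right) 18 \left(-10\right) = \left(- \frac{27}{2} + 18\right) 18 \left(-10\right) = \frac{9}{2} \cdot 18 \left(-10\right) = 81 \left(-10\right) = -810$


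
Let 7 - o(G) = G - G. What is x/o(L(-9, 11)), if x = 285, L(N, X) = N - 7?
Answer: 285/7 ≈ 40.714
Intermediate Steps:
L(N, X) = -7 + N
o(G) = 7 (o(G) = 7 - (G - G) = 7 - 1*0 = 7 + 0 = 7)
x/o(L(-9, 11)) = 285/7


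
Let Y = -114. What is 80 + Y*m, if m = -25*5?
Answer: 14330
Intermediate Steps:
m = -125
80 + Y*m = 80 - 114*(-125) = 80 + 14250 = 14330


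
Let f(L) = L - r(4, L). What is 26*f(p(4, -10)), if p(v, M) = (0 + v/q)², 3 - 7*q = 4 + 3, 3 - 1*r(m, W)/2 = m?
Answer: 1326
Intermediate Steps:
r(m, W) = 6 - 2*m
q = -4/7 (q = 3/7 - (4 + 3)/7 = 3/7 - ⅐*7 = 3/7 - 1 = -4/7 ≈ -0.57143)
p(v, M) = 49*v²/16 (p(v, M) = (0 + v/(-4/7))² = (0 + v*(-7/4))² = (0 - 7*v/4)² = (-7*v/4)² = 49*v²/16)
f(L) = 2 + L (f(L) = L - (6 - 2*4) = L - (6 - 8) = L - 1*(-2) = L + 2 = 2 + L)
26*f(p(4, -10)) = 26*(2 + (49/16)*4²) = 26*(2 + (49/16)*16) = 26*(2 + 49) = 26*51 = 1326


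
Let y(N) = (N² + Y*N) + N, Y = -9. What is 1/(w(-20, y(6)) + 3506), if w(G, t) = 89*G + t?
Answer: 1/1714 ≈ 0.00058343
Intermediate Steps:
y(N) = N² - 8*N (y(N) = (N² - 9*N) + N = N² - 8*N)
w(G, t) = t + 89*G
1/(w(-20, y(6)) + 3506) = 1/((6*(-8 + 6) + 89*(-20)) + 3506) = 1/((6*(-2) - 1780) + 3506) = 1/((-12 - 1780) + 3506) = 1/(-1792 + 3506) = 1/1714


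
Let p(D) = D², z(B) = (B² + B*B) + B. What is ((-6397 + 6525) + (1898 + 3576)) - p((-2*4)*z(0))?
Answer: 5602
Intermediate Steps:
z(B) = B + 2*B² (z(B) = (B² + B²) + B = 2*B² + B = B + 2*B²)
((-6397 + 6525) + (1898 + 3576)) - p((-2*4)*z(0)) = ((-6397 + 6525) + (1898 + 3576)) - ((-2*4)*(0*(1 + 2*0)))² = (128 + 5474) - (-0*(1 + 0))² = 5602 - (-0)² = 5602 - (-8*0)² = 5602 - 1*0² = 5602 - 1*0 = 5602 + 0 = 5602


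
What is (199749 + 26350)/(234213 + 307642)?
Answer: 226099/541855 ≈ 0.41727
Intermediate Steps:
(199749 + 26350)/(234213 + 307642) = 226099/541855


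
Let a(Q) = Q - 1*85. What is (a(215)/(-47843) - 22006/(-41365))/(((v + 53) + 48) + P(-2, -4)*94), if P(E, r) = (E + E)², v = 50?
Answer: 1047455608/3275287525225 ≈ 0.00031981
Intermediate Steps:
a(Q) = -85 + Q (a(Q) = Q - 85 = -85 + Q)
P(E, r) = 4*E² (P(E, r) = (2*E)² = 4*E²)
(a(215)/(-47843) - 22006/(-41365))/(((v + 53) + 48) + P(-2, -4)*94) = ((-85 + 215)/(-47843) - 22006/(-41365))/(((50 + 53) + 48) + (4*(-2)²)*94) = (130*(-1/47843) - 22006*(-1/41365))/((103 + 48) + (4*4)*94) = (-130/47843 + 22006/41365)/(151 + 16*94) = 1047455608/(1979025695*(151 + 1504)) = (1047455608/1979025695)/1655 = (1047455608/1979025695)*(1/1655) = 1047455608/3275287525225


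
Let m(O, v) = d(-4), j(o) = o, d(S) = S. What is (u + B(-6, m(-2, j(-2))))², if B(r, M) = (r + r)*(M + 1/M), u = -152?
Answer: 10201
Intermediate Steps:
m(O, v) = -4
B(r, M) = 2*r*(M + 1/M) (B(r, M) = (2*r)*(M + 1/M) = 2*r*(M + 1/M))
(u + B(-6, m(-2, j(-2))))² = (-152 + 2*(-6)*(1 + (-4)²)/(-4))² = (-152 + 2*(-6)*(-¼)*(1 + 16))² = (-152 + 2*(-6)*(-¼)*17)² = (-152 + 51)² = (-101)² = 10201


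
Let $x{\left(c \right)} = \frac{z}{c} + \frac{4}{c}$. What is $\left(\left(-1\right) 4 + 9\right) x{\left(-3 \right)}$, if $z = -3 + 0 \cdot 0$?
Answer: $- \frac{5}{3} \approx -1.6667$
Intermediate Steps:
$z = -3$ ($z = -3 + 0 = -3$)
$x{\left(c \right)} = \frac{1}{c}$ ($x{\left(c \right)} = - \frac{3}{c} + \frac{4}{c} = \frac{1}{c}$)
$\left(\left(-1\right) 4 + 9\right) x{\left(-3 \right)} = \frac{\left(-1\right) 4 + 9}{-3} = \left(-4 + 9\right) \left(- \frac{1}{3}\right) = 5 \left(- \frac{1}{3}\right) = - \frac{5}{3}$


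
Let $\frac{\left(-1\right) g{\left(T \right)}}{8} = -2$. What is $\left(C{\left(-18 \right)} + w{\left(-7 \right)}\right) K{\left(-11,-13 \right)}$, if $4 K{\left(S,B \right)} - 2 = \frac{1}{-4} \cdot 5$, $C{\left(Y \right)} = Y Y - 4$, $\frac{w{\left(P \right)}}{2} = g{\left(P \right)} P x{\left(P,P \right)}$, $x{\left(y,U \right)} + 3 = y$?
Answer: $480$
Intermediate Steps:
$x{\left(y,U \right)} = -3 + y$
$g{\left(T \right)} = 16$ ($g{\left(T \right)} = \left(-8\right) \left(-2\right) = 16$)
$w{\left(P \right)} = 32 P \left(-3 + P\right)$ ($w{\left(P \right)} = 2 \cdot 16 P \left(-3 + P\right) = 32 P \left(-3 + P\right)$)
$C{\left(Y \right)} = -4 + Y^{2}$ ($C{\left(Y \right)} = Y^{2} - 4 = -4 + Y^{2}$)
$K{\left(S,B \right)} = \frac{3}{16}$ ($K{\left(S,B \right)} = \frac{1}{2} + \frac{\frac{1}{-4} \cdot 5}{4} = \frac{1}{2} + \frac{\left(- \frac{1}{4}\right) 5}{4} = \frac{1}{2} + \frac{1}{4} \left(- \frac{5}{4}\right) = \frac{1}{2} - \frac{5}{16} = \frac{3}{16}$)
$\left(C{\left(-18 \right)} + w{\left(-7 \right)}\right) K{\left(-11,-13 \right)} = \left(\left(-4 + \left(-18\right)^{2}\right) + 32 \left(-7\right) \left(-3 - 7\right)\right) \frac{3}{16} = \left(\left(-4 + 324\right) + 32 \left(-7\right) \left(-10\right)\right) \frac{3}{16} = \left(320 + 2240\right) \frac{3}{16} = 2560 \cdot \frac{3}{16} = 480$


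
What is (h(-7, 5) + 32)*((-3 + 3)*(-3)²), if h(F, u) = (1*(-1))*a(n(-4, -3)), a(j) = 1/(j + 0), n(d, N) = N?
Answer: 0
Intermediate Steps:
a(j) = 1/j
h(F, u) = ⅓ (h(F, u) = (1*(-1))/(-3) = -1*(-⅓) = ⅓)
(h(-7, 5) + 32)*((-3 + 3)*(-3)²) = (⅓ + 32)*((-3 + 3)*(-3)²) = 97*(0*9)/3 = (97/3)*0 = 0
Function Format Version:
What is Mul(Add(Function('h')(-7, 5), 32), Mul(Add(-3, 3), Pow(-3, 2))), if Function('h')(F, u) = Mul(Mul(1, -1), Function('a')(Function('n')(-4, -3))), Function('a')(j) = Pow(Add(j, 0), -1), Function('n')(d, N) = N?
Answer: 0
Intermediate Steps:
Function('a')(j) = Pow(j, -1)
Function('h')(F, u) = Rational(1, 3) (Function('h')(F, u) = Mul(Mul(1, -1), Pow(-3, -1)) = Mul(-1, Rational(-1, 3)) = Rational(1, 3))
Mul(Add(Function('h')(-7, 5), 32), Mul(Add(-3, 3), Pow(-3, 2))) = Mul(Add(Rational(1, 3), 32), Mul(Add(-3, 3), Pow(-3, 2))) = Mul(Rational(97, 3), Mul(0, 9)) = Mul(Rational(97, 3), 0) = 0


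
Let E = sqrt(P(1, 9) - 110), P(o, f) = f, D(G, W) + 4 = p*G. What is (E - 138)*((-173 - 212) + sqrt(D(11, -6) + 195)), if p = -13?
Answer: (138 - I*sqrt(101))*(385 - 4*sqrt(3)) ≈ 52174.0 - 3799.6*I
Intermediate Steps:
D(G, W) = -4 - 13*G
E = I*sqrt(101) (E = sqrt(9 - 110) = sqrt(-101) = I*sqrt(101) ≈ 10.05*I)
(E - 138)*((-173 - 212) + sqrt(D(11, -6) + 195)) = (I*sqrt(101) - 138)*((-173 - 212) + sqrt((-4 - 13*11) + 195)) = (-138 + I*sqrt(101))*(-385 + sqrt((-4 - 143) + 195)) = (-138 + I*sqrt(101))*(-385 + sqrt(-147 + 195)) = (-138 + I*sqrt(101))*(-385 + sqrt(48)) = (-138 + I*sqrt(101))*(-385 + 4*sqrt(3)) = (-385 + 4*sqrt(3))*(-138 + I*sqrt(101))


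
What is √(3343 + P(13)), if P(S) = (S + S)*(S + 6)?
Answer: √3837 ≈ 61.944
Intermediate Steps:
P(S) = 2*S*(6 + S) (P(S) = (2*S)*(6 + S) = 2*S*(6 + S))
√(3343 + P(13)) = √(3343 + 2*13*(6 + 13)) = √(3343 + 2*13*19) = √(3343 + 494) = √3837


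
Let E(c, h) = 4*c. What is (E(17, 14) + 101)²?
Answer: 28561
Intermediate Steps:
(E(17, 14) + 101)² = (4*17 + 101)² = (68 + 101)² = 169² = 28561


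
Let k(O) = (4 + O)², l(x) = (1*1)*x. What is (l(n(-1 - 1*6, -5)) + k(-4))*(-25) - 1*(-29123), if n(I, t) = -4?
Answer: 29223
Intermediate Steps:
l(x) = x (l(x) = 1*x = x)
(l(n(-1 - 1*6, -5)) + k(-4))*(-25) - 1*(-29123) = (-4 + (4 - 4)²)*(-25) - 1*(-29123) = (-4 + 0²)*(-25) + 29123 = (-4 + 0)*(-25) + 29123 = -4*(-25) + 29123 = 100 + 29123 = 29223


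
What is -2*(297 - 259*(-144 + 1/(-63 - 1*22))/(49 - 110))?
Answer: 3260948/5185 ≈ 628.92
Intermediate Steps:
-2*(297 - 259*(-144 + 1/(-63 - 1*22))/(49 - 110)) = -2*(297 - 259*(-144 + 1/(-63 - 22))/(-61)) = -2*(297 - 259*(-144 + 1/(-85))*(-1)/61) = -2*(297 - 259*(-144 - 1/85)*(-1)/61) = -2*(297 - (-3170419)*(-1)/(85*61)) = -2*(297 - 259*12241/5185) = -2*(297 - 3170419/5185) = -2*(-1630474/5185) = 3260948/5185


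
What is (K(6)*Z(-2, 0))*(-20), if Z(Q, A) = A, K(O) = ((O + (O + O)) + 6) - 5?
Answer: 0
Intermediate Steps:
K(O) = 1 + 3*O (K(O) = ((O + 2*O) + 6) - 5 = (3*O + 6) - 5 = (6 + 3*O) - 5 = 1 + 3*O)
(K(6)*Z(-2, 0))*(-20) = ((1 + 3*6)*0)*(-20) = ((1 + 18)*0)*(-20) = (19*0)*(-20) = 0*(-20) = 0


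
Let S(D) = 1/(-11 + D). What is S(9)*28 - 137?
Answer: -151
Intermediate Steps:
S(9)*28 - 137 = 28/(-11 + 9) - 137 = 28/(-2) - 137 = -1/2*28 - 137 = -14 - 137 = -151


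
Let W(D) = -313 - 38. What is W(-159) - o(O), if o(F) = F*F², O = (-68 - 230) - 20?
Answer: 32157081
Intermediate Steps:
W(D) = -351
O = -318 (O = -298 - 20 = -318)
o(F) = F³
W(-159) - o(O) = -351 - 1*(-318)³ = -351 - 1*(-32157432) = -351 + 32157432 = 32157081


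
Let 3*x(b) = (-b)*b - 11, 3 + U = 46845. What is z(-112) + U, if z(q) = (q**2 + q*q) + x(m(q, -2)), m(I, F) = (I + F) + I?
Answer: 54901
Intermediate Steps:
U = 46842 (U = -3 + 46845 = 46842)
m(I, F) = F + 2*I (m(I, F) = (F + I) + I = F + 2*I)
x(b) = -11/3 - b**2/3 (x(b) = ((-b)*b - 11)/3 = (-b**2 - 11)/3 = (-11 - b**2)/3 = -11/3 - b**2/3)
z(q) = -11/3 + 2*q**2 - (-2 + 2*q)**2/3 (z(q) = (q**2 + q*q) + (-11/3 - (-2 + 2*q)**2/3) = (q**2 + q**2) + (-11/3 - (-2 + 2*q)**2/3) = 2*q**2 + (-11/3 - (-2 + 2*q)**2/3) = -11/3 + 2*q**2 - (-2 + 2*q)**2/3)
z(-112) + U = (-5 + (2/3)*(-112)**2 + (8/3)*(-112)) + 46842 = (-5 + (2/3)*12544 - 896/3) + 46842 = (-5 + 25088/3 - 896/3) + 46842 = 8059 + 46842 = 54901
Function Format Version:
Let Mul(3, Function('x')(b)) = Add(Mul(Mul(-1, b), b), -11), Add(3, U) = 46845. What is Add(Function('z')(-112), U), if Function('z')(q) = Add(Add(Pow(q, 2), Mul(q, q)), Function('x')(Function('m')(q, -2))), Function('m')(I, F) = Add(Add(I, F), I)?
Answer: 54901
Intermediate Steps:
U = 46842 (U = Add(-3, 46845) = 46842)
Function('m')(I, F) = Add(F, Mul(2, I)) (Function('m')(I, F) = Add(Add(F, I), I) = Add(F, Mul(2, I)))
Function('x')(b) = Add(Rational(-11, 3), Mul(Rational(-1, 3), Pow(b, 2))) (Function('x')(b) = Mul(Rational(1, 3), Add(Mul(Mul(-1, b), b), -11)) = Mul(Rational(1, 3), Add(Mul(-1, Pow(b, 2)), -11)) = Mul(Rational(1, 3), Add(-11, Mul(-1, Pow(b, 2)))) = Add(Rational(-11, 3), Mul(Rational(-1, 3), Pow(b, 2))))
Function('z')(q) = Add(Rational(-11, 3), Mul(2, Pow(q, 2)), Mul(Rational(-1, 3), Pow(Add(-2, Mul(2, q)), 2))) (Function('z')(q) = Add(Add(Pow(q, 2), Mul(q, q)), Add(Rational(-11, 3), Mul(Rational(-1, 3), Pow(Add(-2, Mul(2, q)), 2)))) = Add(Add(Pow(q, 2), Pow(q, 2)), Add(Rational(-11, 3), Mul(Rational(-1, 3), Pow(Add(-2, Mul(2, q)), 2)))) = Add(Mul(2, Pow(q, 2)), Add(Rational(-11, 3), Mul(Rational(-1, 3), Pow(Add(-2, Mul(2, q)), 2)))) = Add(Rational(-11, 3), Mul(2, Pow(q, 2)), Mul(Rational(-1, 3), Pow(Add(-2, Mul(2, q)), 2))))
Add(Function('z')(-112), U) = Add(Add(-5, Mul(Rational(2, 3), Pow(-112, 2)), Mul(Rational(8, 3), -112)), 46842) = Add(Add(-5, Mul(Rational(2, 3), 12544), Rational(-896, 3)), 46842) = Add(Add(-5, Rational(25088, 3), Rational(-896, 3)), 46842) = Add(8059, 46842) = 54901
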